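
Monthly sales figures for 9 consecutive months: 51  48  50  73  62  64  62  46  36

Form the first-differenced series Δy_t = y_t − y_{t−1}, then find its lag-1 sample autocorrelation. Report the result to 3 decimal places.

First differences Δy: -3, 2, 23, -11, 2, -2, -16, -10
Mean of differences = -1.8750
Numerator Σ(Δy_t−Δȳ)(Δy_{t+1}−Δȳ) = -54.2656
Denominator Σ(Δy_t−Δȳ)² = 998.8750
r_1(Δy) = -54.2656 / 998.8750 = -0.054

-0.054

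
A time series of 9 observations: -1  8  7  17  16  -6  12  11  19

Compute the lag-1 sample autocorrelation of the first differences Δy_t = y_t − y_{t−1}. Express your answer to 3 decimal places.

-0.440

First differences Δy: 9, -1, 10, -1, -22, 18, -1, 8
Mean of differences = 2.5000
Numerator Σ(Δy_t−Δȳ)(Δy_{t+1}−Δȳ) = -442.7500
Denominator Σ(Δy_t−Δȳ)² = 1006.0000
r_1(Δy) = -442.7500 / 1006.0000 = -0.440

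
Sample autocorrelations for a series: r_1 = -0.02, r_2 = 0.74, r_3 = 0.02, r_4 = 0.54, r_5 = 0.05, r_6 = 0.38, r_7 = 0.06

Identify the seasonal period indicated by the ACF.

The largest autocorrelation is r_2 = 0.74, with weaker echoes at lags 4 (0.54) and 6 (0.38); the remaining lags stay at or below 0.06.
The dominant spike at lag 2 indicates a seasonal period of 2.

2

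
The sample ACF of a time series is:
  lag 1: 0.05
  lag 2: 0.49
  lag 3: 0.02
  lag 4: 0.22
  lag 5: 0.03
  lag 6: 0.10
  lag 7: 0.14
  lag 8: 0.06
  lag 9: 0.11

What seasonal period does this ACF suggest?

The largest autocorrelation is r_2 = 0.49, with a weaker echo at lag 4 (0.22); the remaining lags stay at or below 0.14.
The dominant spike at lag 2 indicates a seasonal period of 2.

2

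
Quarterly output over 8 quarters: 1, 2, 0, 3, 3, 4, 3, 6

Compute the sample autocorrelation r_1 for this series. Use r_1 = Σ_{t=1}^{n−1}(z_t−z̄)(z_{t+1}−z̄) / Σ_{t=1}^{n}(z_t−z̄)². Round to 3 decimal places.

Mean z̄ = (1 + 2 + 0 + 3 + 3 + 4 + 3 + 6)/8 = 2.7500
Deviations from mean: -1.7500, -0.7500, -2.7500, 0.2500, 0.2500, 1.2500, 0.2500, 3.2500
Σ(z_t−z̄)(z_{t+1}−z̄) = (1.3125) + (2.0625) + (-0.6875) + (0.0625) + (0.3125) + (0.3125) + (0.8125) = 4.1875
Denominator Σ(z_t−z̄)² = 23.5000
r_1 = 4.1875 / 23.5000 = 0.178

0.178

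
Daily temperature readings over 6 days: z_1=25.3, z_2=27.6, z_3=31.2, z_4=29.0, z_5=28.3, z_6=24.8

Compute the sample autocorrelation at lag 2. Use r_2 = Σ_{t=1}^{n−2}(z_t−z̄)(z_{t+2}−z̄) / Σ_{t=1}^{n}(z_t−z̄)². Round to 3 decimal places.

Mean z̄ = (25.3 + 27.6 + 31.2 + 29.0 + 28.3 + 24.8)/6 = 27.7000
Σ(z_t−z̄)(z_{t+2}−z̄) = (-8.4000) + (-0.1300) + (2.1000) + (-3.7700) = -10.2000
Denominator Σ(z_t−z̄)² = 28.4800
r_2 = -10.2000 / 28.4800 = -0.358

-0.358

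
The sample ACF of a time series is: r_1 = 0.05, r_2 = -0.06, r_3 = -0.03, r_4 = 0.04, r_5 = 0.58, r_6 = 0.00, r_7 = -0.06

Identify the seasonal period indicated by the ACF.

5

The largest autocorrelation is r_5 = 0.58; the remaining lags stay at or below 0.05.
The dominant spike at lag 5 indicates a seasonal period of 5.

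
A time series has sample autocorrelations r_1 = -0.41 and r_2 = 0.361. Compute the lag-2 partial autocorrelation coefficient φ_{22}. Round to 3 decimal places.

φ_{22} = (r_2 − r_1²) / (1 − r_1²)
r_1² = (-0.41)² = 0.1681
Numerator = 0.361 − 0.1681 = 0.1929; denominator = 1 − 0.1681 = 0.8319
φ_{22} = 0.1929 / 0.8319 = 0.232

0.232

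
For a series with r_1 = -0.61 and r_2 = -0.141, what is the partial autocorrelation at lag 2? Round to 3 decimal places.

φ_{22} = (r_2 − r_1²) / (1 − r_1²)
r_1² = (-0.61)² = 0.3721
Numerator = -0.141 − 0.3721 = -0.5131; denominator = 1 − 0.3721 = 0.6279
φ_{22} = -0.5131 / 0.6279 = -0.817

-0.817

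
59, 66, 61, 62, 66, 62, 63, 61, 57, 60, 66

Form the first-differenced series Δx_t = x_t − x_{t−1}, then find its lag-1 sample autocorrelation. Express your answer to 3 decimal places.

First differences Δx: 7, -5, 1, 4, -4, 1, -2, -4, 3, 6
Mean of differences = 0.7000
Numerator Σ(Δx_t−Δx̄)(Δx_{t+1}−Δx̄) = -40.2900
Denominator Σ(Δx_t−Δx̄)² = 168.1000
r_1(Δx) = -40.2900 / 168.1000 = -0.240

-0.240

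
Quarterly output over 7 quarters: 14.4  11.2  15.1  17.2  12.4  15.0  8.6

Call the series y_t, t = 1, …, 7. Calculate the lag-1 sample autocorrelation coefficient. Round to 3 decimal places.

-0.253

Mean ȳ = (14.4 + 11.2 + 15.1 + 17.2 + 12.4 + 15.0 + 8.6)/7 = 13.4143
Deviations from mean: 0.9857, -2.2143, 1.6857, 3.7857, -1.0143, 1.5857, -4.8143
Σ(y_t−ȳ)(y_{t+1}−ȳ) = (-2.1827) + (-3.7327) + (6.3816) + (-3.8398) + (-1.6084) + (-7.6341) = -12.6159
Denominator Σ(y_t−ȳ)² = 49.7686
r_1 = -12.6159 / 49.7686 = -0.253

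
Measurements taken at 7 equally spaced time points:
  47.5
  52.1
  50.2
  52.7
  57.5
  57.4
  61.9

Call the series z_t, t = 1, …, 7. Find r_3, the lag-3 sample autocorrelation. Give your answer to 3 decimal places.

Mean z̄ = (47.5 + 52.1 + 50.2 + 52.7 + 57.5 + 57.4 + 61.9)/7 = 54.1857
Deviations from mean: -6.6857, -2.0857, -3.9857, -1.4857, 3.3143, 3.2143, 7.7143
Σ(z_t−z̄)(z_{t+3}−z̄) = (9.9331) + (-6.9127) + (-12.8112) + (-11.4612) = -21.2520
Denominator Σ(z_t−z̄)² = 147.9686
r_3 = -21.2520 / 147.9686 = -0.144

-0.144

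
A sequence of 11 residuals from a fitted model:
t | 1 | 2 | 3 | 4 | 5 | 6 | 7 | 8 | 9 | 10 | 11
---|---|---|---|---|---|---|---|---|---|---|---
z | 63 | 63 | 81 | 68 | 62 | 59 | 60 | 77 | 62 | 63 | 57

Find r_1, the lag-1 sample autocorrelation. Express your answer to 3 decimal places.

Mean z̄ = (63 + 63 + 81 + 68 + 62 + 59 + 60 + 77 + 62 + 63 + 57)/11 = 65.0000
Numerator Σ_{t=1}^{10}(z_t−z̄)(z_{t+1}−z̄) = -15.0000
Denominator Σ(z_t−z̄)² = 564.0000
r_1 = -15.0000 / 564.0000 = -0.027

-0.027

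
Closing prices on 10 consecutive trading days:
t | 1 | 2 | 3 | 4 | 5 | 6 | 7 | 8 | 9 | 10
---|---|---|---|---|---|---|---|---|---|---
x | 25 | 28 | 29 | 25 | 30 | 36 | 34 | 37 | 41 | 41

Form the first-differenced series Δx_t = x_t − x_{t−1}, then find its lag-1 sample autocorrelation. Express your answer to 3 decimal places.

-0.266

First differences Δx: 3, 1, -4, 5, 6, -2, 3, 4, 0
Mean of differences = 1.7778
Numerator Σ(Δx_t−Δx̄)(Δx_{t+1}−Δx̄) = -23.2716
Denominator Σ(Δx_t−Δx̄)² = 87.5556
r_1(Δx) = -23.2716 / 87.5556 = -0.266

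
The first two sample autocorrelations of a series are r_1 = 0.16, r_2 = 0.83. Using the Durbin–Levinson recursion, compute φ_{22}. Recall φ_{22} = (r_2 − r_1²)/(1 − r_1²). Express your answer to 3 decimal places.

0.826

φ_{22} = (r_2 − r_1²) / (1 − r_1²)
r_1² = (0.16)² = 0.0256
Numerator = 0.83 − 0.0256 = 0.8044; denominator = 1 − 0.0256 = 0.9744
φ_{22} = 0.8044 / 0.9744 = 0.826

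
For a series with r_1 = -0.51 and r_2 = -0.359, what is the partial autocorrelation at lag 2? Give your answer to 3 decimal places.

φ_{22} = (r_2 − r_1²) / (1 − r_1²)
r_1² = (-0.51)² = 0.2601
Numerator = -0.359 − 0.2601 = -0.6191; denominator = 1 − 0.2601 = 0.7399
φ_{22} = -0.6191 / 0.7399 = -0.837

-0.837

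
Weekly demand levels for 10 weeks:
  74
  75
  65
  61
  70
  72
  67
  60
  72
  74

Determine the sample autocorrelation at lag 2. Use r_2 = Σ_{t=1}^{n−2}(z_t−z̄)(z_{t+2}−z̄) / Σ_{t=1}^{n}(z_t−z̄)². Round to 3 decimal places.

-0.652

Mean z̄ = (74 + 75 + 65 + 61 + 70 + 72 + 67 + 60 + 72 + 74)/10 = 69.0000
Numerator Σ_{t=1}^{8}(z_t−z̄)(z_{t+2}−z̄) = -176.0000
Denominator Σ(z_t−z̄)² = 270.0000
r_2 = -176.0000 / 270.0000 = -0.652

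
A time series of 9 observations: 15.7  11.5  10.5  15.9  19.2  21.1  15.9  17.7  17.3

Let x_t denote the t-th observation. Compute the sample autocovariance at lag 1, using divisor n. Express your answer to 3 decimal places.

4.910

Mean x̄ = (15.7 + 11.5 + 10.5 + 15.9 + 19.2 + 21.1 + 15.9 + 17.7 + 17.3)/9 = 16.0889
Σ_{t=1}^{8}(x_t−x̄)(x_{t+1}−x̄) = 44.1899
γ_1 = 44.1899 / 9 = 4.910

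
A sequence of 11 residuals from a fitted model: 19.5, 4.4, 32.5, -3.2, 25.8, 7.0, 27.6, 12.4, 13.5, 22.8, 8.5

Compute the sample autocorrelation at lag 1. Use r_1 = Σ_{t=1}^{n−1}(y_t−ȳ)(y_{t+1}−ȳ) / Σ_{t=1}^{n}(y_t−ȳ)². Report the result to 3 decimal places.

-0.846

Mean ȳ = (19.5 + 4.4 + 32.5 − 3.2 + 25.8 + 7.0 + 27.6 + 12.4 + 13.5 + 22.8 + 8.5)/11 = 15.5273
Numerator Σ_{t=1}^{10}(y_t−ȳ)(y_{t+1}−ȳ) = -1031.1107
Denominator Σ(y_t−ȳ)² = 1218.5418
r_1 = -1031.1107 / 1218.5418 = -0.846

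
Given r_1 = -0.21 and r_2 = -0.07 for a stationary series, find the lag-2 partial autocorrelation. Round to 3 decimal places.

φ_{22} = (r_2 − r_1²) / (1 − r_1²)
r_1² = (-0.21)² = 0.0441
Numerator = -0.07 − 0.0441 = -0.1141; denominator = 1 − 0.0441 = 0.9559
φ_{22} = -0.1141 / 0.9559 = -0.119

-0.119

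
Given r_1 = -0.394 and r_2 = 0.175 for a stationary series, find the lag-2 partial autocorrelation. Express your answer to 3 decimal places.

φ_{22} = (r_2 − r_1²) / (1 − r_1²)
r_1² = (-0.394)² = 0.155236
Numerator = 0.175 − 0.1552 = 0.0198; denominator = 1 − 0.1552 = 0.8448
φ_{22} = 0.0198 / 0.8448 = 0.023

0.023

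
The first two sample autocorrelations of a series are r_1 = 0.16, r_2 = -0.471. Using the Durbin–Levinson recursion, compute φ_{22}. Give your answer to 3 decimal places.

-0.510

φ_{22} = (r_2 − r_1²) / (1 − r_1²)
r_1² = (0.16)² = 0.0256
Numerator = -0.471 − 0.0256 = -0.4966; denominator = 1 − 0.0256 = 0.9744
φ_{22} = -0.4966 / 0.9744 = -0.510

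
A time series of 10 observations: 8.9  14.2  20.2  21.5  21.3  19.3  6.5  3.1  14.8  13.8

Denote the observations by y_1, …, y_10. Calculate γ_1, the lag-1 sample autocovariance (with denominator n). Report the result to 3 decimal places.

Mean ȳ = (8.9 + 14.2 + 20.2 + 21.5 + 21.3 + 19.3 + 6.5 + 3.1 + 14.8 + 13.8)/10 = 14.3600
Σ_{t=1}^{9}(y_t−ȳ)(y_{t+1}−ȳ) = 169.9464
γ_1 = 169.9464 / 10 = 16.995

16.995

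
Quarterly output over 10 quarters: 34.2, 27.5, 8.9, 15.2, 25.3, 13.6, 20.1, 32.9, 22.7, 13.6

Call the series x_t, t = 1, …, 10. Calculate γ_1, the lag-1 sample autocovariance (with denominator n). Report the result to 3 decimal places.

Mean x̄ = (34.2 + 27.5 + 8.9 + 15.2 + 25.3 + 13.6 + 20.1 + 32.9 + 22.7 + 13.6)/10 = 21.4000
Σ_{t=1}^{9}(x_t−x̄)(x_{t+1}−x̄) = 24.7300
γ_1 = 24.7300 / 10 = 2.473

2.473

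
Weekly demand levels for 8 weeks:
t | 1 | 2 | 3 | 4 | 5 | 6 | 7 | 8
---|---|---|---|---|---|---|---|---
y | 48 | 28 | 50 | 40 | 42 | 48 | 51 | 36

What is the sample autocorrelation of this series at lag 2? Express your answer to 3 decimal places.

Mean ȳ = (48 + 28 + 50 + 40 + 42 + 48 + 51 + 36)/8 = 42.8750
Numerator Σ_{t=1}^{6}(y_t−ȳ)(y_{t+2}−ȳ) = 15.9688
Denominator Σ(y_t−ȳ)² = 446.8750
r_2 = 15.9688 / 446.8750 = 0.036

0.036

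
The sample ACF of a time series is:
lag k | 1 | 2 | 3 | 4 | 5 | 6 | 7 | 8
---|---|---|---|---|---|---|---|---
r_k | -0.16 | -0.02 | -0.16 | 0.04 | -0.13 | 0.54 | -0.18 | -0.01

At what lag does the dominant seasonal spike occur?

The largest autocorrelation is r_6 = 0.54; the remaining lags stay at or below 0.04.
The dominant spike at lag 6 indicates a seasonal period of 6.

6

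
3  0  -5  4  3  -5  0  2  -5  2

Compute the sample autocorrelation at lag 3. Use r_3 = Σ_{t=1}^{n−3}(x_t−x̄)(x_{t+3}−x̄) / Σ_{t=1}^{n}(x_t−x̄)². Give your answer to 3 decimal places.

Mean x̄ = (3 + 0 − 5 + 4 + 3 − 5 + 0 + 2 − 5 + 2)/10 = -0.1000
Σ(x_t−x̄)(x_{t+3}−x̄) = (12.7100) + (0.3100) + (24.0100) + (0.4100) + (6.5100) + (24.0100) + (0.2100) = 68.1700
Denominator Σ(x_t−x̄)² = 116.9000
r_3 = 68.1700 / 116.9000 = 0.583

0.583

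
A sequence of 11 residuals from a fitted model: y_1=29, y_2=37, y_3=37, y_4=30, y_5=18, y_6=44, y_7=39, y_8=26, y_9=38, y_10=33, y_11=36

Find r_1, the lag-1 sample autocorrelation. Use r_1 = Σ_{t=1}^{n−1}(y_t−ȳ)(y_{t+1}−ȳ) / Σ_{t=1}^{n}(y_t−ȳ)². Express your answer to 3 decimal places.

Mean ȳ = (29 + 37 + 37 + 30 + 18 + 44 + 39 + 26 + 38 + 33 + 36)/11 = 33.3636
Numerator Σ_{t=1}^{10}(y_t−ȳ)(y_{t+1}−ȳ) = -144.9504
Denominator Σ(y_t−ȳ)² = 520.5455
r_1 = -144.9504 / 520.5455 = -0.278

-0.278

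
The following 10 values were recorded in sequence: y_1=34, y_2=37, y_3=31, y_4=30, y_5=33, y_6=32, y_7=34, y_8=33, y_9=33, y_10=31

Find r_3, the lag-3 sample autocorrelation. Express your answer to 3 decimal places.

Mean ȳ = (34 + 37 + 31 + 30 + 33 + 32 + 34 + 33 + 33 + 31)/10 = 32.8000
Numerator Σ_{t=1}^{7}(y_t−ȳ)(y_{t+3}−ȳ) = -6.7200
Denominator Σ(y_t−ȳ)² = 35.6000
r_3 = -6.7200 / 35.6000 = -0.189

-0.189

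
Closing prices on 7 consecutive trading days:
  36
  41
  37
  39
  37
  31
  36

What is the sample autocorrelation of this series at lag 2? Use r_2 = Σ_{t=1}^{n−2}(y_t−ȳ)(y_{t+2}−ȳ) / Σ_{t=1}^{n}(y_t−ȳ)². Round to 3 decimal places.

-0.063

Mean ȳ = (36 + 41 + 37 + 39 + 37 + 31 + 36)/7 = 36.7143
Numerator Σ_{t=1}^{5}(y_t−ȳ)(y_{t+2}−ȳ) = -3.5918
Denominator Σ(y_t−ȳ)² = 57.4286
r_2 = -3.5918 / 57.4286 = -0.063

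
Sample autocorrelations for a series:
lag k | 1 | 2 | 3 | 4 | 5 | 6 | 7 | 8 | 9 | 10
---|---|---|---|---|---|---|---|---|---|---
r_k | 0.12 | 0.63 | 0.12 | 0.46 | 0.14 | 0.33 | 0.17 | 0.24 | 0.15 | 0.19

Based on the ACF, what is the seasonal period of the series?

2

The largest autocorrelation is r_2 = 0.63, with weaker echoes at lags 4 (0.46), 6 (0.33), 8 (0.24) and 10 (0.19); the remaining lags stay at or below 0.17.
The dominant spike at lag 2 indicates a seasonal period of 2.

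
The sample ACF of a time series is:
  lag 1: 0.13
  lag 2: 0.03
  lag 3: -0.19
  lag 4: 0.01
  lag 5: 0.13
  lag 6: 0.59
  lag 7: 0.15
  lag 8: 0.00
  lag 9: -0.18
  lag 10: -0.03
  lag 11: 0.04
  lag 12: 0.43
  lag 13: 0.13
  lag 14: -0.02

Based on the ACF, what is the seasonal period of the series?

The largest autocorrelation is r_6 = 0.59, with a weaker echo at lag 12 (0.43); the remaining lags stay at or below 0.15.
The dominant spike at lag 6 indicates a seasonal period of 6.

6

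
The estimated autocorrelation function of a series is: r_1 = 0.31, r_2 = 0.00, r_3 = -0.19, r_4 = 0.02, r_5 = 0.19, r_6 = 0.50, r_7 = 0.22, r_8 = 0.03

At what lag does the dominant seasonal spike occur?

6

The largest autocorrelation is r_6 = 0.50; the remaining lags stay at or below 0.31. The elevated value at lag 1 (0.31), dropping to 0.00 at lag 2, reflects decaying short-term dependence rather than seasonality.
The dominant spike at lag 6 indicates a seasonal period of 6.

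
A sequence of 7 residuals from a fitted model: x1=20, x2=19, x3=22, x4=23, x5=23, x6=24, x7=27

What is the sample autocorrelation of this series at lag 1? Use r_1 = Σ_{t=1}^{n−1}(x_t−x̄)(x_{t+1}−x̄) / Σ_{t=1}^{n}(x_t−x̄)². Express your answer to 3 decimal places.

Mean x̄ = (20 + 19 + 22 + 23 + 23 + 24 + 27)/7 = 22.5714
Deviations from mean: -2.5714, -3.5714, -0.5714, 0.4286, 0.4286, 1.4286, 4.4286
Σ(x_t−x̄)(x_{t+1}−x̄) = (9.1837) + (2.0408) + (-0.2449) + (0.1837) + (0.6122) + (6.3265) = 18.1020
Denominator Σ(x_t−x̄)² = 41.7143
r_1 = 18.1020 / 41.7143 = 0.434

0.434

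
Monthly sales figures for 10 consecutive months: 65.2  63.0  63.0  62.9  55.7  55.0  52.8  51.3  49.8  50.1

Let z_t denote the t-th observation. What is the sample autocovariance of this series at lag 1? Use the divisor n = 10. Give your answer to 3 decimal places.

Mean z̄ = (65.2 + 63.0 + 63.0 + 62.9 + 55.7 + 55.0 + 52.8 + 51.3 + 49.8 + 50.1)/10 = 56.8800
Σ_{t=1}^{9}(z_t−z̄)(z_{t+1}−z̄) = 238.2756
γ_1 = 238.2756 / 10 = 23.828

23.828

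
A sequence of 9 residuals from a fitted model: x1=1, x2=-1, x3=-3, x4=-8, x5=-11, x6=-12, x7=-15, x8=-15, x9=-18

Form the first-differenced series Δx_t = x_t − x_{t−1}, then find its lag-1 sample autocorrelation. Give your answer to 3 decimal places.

First differences Δx: -2, -2, -5, -3, -1, -3, 0, -3
Mean of differences = -2.3750
Numerator Σ(Δx_t−Δx̄)(Δx_{t+1}−Δx̄) = -3.8906
Denominator Σ(Δx_t−Δx̄)² = 15.8750
r_1(Δx) = -3.8906 / 15.8750 = -0.245

-0.245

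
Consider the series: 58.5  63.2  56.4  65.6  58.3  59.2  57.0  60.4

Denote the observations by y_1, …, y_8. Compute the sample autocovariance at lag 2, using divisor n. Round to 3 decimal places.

3.699

Mean ȳ = (58.5 + 63.2 + 56.4 + 65.6 + 58.3 + 59.2 + 57.0 + 60.4)/8 = 59.8250
Σ_{t=1}^{6}(y_t−ȳ)(y_{t+2}−ȳ) = 29.5913
γ_2 = 29.5913 / 8 = 3.699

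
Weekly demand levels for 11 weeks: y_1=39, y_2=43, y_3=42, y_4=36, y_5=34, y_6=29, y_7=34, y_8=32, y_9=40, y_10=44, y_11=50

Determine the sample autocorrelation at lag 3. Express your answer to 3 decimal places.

Mean ȳ = (39 + 43 + 42 + 36 + 34 + 29 + 34 + 32 + 40 + 44 + 50)/11 = 38.4545
Numerator Σ_{t=1}^{8}(y_t−ȳ)(y_{t+3}−ȳ) = -129.2562
Denominator Σ(y_t−ȳ)² = 376.7273
r_3 = -129.2562 / 376.7273 = -0.343

-0.343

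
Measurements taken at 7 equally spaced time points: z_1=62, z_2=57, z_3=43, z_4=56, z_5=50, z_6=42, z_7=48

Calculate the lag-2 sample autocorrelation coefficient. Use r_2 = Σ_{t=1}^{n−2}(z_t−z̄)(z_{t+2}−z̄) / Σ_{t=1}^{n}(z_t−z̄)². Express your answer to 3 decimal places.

Mean z̄ = (62 + 57 + 43 + 56 + 50 + 42 + 48)/7 = 51.1429
Deviations from mean: 10.8571, 5.8571, -8.1429, 4.8571, -1.1429, -9.1429, -3.1429
Numerator Σ_{t=1}^{5}(z_t−z̄)(z_{t+2}−z̄) = -91.4694
Denominator Σ(z_t−z̄)² = 336.8571
r_2 = -91.4694 / 336.8571 = -0.272

-0.272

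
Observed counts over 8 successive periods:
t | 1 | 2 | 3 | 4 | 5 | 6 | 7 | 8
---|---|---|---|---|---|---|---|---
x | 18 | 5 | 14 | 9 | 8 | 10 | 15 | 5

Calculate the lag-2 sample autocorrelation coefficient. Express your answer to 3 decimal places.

Mean x̄ = (18 + 5 + 14 + 9 + 8 + 10 + 15 + 5)/8 = 10.5000
Deviations from mean: 7.5000, -5.5000, 3.5000, -1.5000, -2.5000, -0.5000, 4.5000, -5.5000
Numerator Σ_{t=1}^{6}(x_t−x̄)(x_{t+2}−x̄) = 18.0000
Denominator Σ(x_t−x̄)² = 158.0000
r_2 = 18.0000 / 158.0000 = 0.114

0.114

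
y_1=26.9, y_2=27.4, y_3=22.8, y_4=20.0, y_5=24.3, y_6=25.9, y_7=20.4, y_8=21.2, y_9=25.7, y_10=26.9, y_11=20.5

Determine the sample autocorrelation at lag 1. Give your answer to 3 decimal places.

0.034

Mean ȳ = (26.9 + 27.4 + 22.8 + 20.0 + 24.3 + 25.9 + 20.4 + 21.2 + 25.7 + 26.9 + 20.5)/11 = 23.8182
Numerator Σ_{t=1}^{10}(y_t−ȳ)(y_{t+1}−ȳ) = 2.9224
Denominator Σ(y_t−ȳ)² = 85.0964
r_1 = 2.9224 / 85.0964 = 0.034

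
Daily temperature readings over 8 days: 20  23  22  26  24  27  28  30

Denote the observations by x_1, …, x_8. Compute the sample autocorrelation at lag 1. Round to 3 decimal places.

0.397

Mean x̄ = (20 + 23 + 22 + 26 + 24 + 27 + 28 + 30)/8 = 25.0000
Deviations from mean: -5.0000, -2.0000, -3.0000, 1.0000, -1.0000, 2.0000, 3.0000, 5.0000
Σ(x_t−x̄)(x_{t+1}−x̄) = (10.0000) + (6.0000) + (-3.0000) + (-1.0000) + (-2.0000) + (6.0000) + (15.0000) = 31.0000
Denominator Σ(x_t−x̄)² = 78.0000
r_1 = 31.0000 / 78.0000 = 0.397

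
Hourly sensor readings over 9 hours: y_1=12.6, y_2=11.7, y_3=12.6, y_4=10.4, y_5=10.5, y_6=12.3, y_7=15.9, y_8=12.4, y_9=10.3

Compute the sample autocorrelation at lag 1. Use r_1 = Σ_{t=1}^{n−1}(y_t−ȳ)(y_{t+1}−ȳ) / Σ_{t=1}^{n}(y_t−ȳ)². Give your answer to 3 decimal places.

0.106

Mean ȳ = (12.6 + 11.7 + 12.6 + 10.4 + 10.5 + 12.3 + 15.9 + 12.4 + 10.3)/9 = 12.0778
Numerator Σ_{t=1}^{8}(y_t−ȳ)(y_{t+1}−ȳ) = 2.5340
Denominator Σ(y_t−ȳ)² = 23.9156
r_1 = 2.5340 / 23.9156 = 0.106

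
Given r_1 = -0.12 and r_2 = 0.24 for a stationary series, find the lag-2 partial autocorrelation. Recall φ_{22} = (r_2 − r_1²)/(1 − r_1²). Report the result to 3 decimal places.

0.229

φ_{22} = (r_2 − r_1²) / (1 − r_1²)
r_1² = (-0.12)² = 0.0144
Numerator = 0.24 − 0.0144 = 0.2256; denominator = 1 − 0.0144 = 0.9856
φ_{22} = 0.2256 / 0.9856 = 0.229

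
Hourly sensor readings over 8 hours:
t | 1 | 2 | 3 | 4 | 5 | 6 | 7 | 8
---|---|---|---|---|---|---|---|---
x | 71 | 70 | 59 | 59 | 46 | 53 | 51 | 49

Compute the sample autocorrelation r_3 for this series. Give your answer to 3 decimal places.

Mean x̄ = (71 + 70 + 59 + 59 + 46 + 53 + 51 + 49)/8 = 57.2500
Σ(x_t−x̄)(x_{t+3}−x̄) = (24.0625) + (-143.4375) + (-7.4375) + (-10.9375) + (92.8125) = -44.9375
Denominator Σ(x_t−x̄)² = 609.5000
r_3 = -44.9375 / 609.5000 = -0.074

-0.074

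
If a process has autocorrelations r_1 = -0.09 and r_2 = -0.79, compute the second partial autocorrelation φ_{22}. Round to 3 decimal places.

φ_{22} = (r_2 − r_1²) / (1 − r_1²)
r_1² = (-0.09)² = 0.0081
Numerator = -0.79 − 0.0081 = -0.7981; denominator = 1 − 0.0081 = 0.9919
φ_{22} = -0.7981 / 0.9919 = -0.805

-0.805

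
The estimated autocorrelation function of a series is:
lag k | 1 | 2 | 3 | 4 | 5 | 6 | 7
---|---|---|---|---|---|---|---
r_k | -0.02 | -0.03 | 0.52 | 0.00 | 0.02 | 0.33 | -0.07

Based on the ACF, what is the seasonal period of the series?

The largest autocorrelation is r_3 = 0.52, with a weaker echo at lag 6 (0.33); the remaining lags stay at or below 0.02.
The dominant spike at lag 3 indicates a seasonal period of 3.

3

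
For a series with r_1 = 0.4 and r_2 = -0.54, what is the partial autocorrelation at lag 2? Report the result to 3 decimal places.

-0.833

φ_{22} = (r_2 − r_1²) / (1 − r_1²)
r_1² = (0.4)² = 0.16
Numerator = -0.54 − 0.1600 = -0.7000; denominator = 1 − 0.1600 = 0.8400
φ_{22} = -0.7000 / 0.8400 = -0.833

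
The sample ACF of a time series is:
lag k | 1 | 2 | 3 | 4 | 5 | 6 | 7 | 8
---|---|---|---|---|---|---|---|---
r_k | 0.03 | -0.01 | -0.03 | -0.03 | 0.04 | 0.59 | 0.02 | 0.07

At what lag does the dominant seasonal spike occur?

6

The largest autocorrelation is r_6 = 0.59; the remaining lags stay at or below 0.07.
The dominant spike at lag 6 indicates a seasonal period of 6.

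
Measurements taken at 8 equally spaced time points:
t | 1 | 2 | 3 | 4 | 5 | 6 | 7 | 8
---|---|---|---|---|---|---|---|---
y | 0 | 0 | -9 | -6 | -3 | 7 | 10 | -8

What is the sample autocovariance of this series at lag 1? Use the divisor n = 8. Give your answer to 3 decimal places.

4.826

Mean ȳ = (0 + 0 − 9 − 6 − 3 + 7 + 10 − 8)/8 = -1.1250
Deviations: 1.1250, 1.1250, -7.8750, -4.8750, -1.8750, 8.1250, 11.1250, -6.8750
Σ_{t=1}^{7}(y_t−ȳ)(y_{t+1}−ȳ) = 38.6094
γ_1 = 38.6094 / 8 = 4.826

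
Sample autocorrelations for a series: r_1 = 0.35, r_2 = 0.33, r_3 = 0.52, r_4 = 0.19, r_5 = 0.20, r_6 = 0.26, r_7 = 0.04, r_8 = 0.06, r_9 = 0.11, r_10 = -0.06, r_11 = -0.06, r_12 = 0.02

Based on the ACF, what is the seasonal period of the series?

The largest autocorrelation is r_3 = 0.52; the remaining lags stay at or below 0.35. The elevated value at lag 1 (0.35), dropping to 0.33 at lag 2, reflects decaying short-term dependence rather than seasonality.
The dominant spike at lag 3 indicates a seasonal period of 3.

3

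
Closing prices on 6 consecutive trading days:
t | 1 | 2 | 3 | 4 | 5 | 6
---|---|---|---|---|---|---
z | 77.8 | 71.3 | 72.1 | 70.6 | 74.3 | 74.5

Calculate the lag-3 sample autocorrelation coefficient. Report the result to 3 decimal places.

Mean z̄ = (77.8 + 71.3 + 72.1 + 70.6 + 74.3 + 74.5)/6 = 73.4333
Σ(z_t−z̄)(z_{t+3}−z̄) = (-12.3722) + (-1.8489) + (-1.4222) = -15.6433
Denominator Σ(z_t−z̄)² = 35.3133
r_3 = -15.6433 / 35.3133 = -0.443

-0.443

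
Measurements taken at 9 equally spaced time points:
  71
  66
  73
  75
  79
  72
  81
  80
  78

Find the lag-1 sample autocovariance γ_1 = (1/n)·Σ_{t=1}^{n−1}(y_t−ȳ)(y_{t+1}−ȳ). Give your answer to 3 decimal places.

7.667

Mean ȳ = (71 + 66 + 73 + 75 + 79 + 72 + 81 + 80 + 78)/9 = 75.0000
Σ_{t=1}^{8}(y_t−ȳ)(y_{t+1}−ȳ) = 69.0000
γ_1 = 69.0000 / 9 = 7.667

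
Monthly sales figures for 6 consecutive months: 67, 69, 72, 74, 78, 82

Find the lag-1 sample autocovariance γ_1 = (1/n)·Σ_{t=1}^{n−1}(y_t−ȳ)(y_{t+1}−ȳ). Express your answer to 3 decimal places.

Mean ȳ = (67 + 69 + 72 + 74 + 78 + 82)/6 = 73.6667
Σ_{t=1}^{5}(y_t−ȳ)(y_{t+1}−ȳ) = 75.8889
γ_1 = 75.8889 / 6 = 12.648

12.648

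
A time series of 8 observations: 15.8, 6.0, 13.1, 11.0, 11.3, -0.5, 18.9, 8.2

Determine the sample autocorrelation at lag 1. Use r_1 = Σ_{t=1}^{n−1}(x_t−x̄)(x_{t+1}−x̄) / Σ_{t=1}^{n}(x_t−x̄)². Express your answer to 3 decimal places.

-0.611

Mean x̄ = (15.8 + 6.0 + 13.1 + 11.0 + 11.3 − 0.5 + 18.9 + 8.2)/8 = 10.4750
Deviations from mean: 5.3250, -4.4750, 2.6250, 0.5250, 0.8250, -10.9750, 8.4250, -2.2750
Σ(x_t−x̄)(x_{t+1}−x̄) = (-23.8294) + (-11.7469) + (1.3781) + (0.4331) + (-9.0544) + (-92.4644) + (-19.1669) = -154.4506
Denominator Σ(x_t−x̄)² = 252.8350
r_1 = -154.4506 / 252.8350 = -0.611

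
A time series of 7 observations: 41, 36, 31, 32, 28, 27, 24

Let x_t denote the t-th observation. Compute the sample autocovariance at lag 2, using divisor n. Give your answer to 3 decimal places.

Mean x̄ = (41 + 36 + 31 + 32 + 28 + 27 + 24)/7 = 31.2857
Deviations: 9.7143, 4.7143, -0.2857, 0.7143, -3.2857, -4.2857, -7.2857
Σ_{t=1}^{5}(x_t−x̄)(x_{t+2}−x̄) = 22.4082
γ_2 = 22.4082 / 7 = 3.201

3.201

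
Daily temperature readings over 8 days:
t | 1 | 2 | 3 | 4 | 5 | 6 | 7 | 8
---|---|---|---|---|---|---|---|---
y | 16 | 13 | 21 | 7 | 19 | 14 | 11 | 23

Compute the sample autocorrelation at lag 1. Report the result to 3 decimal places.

Mean ȳ = (16 + 13 + 21 + 7 + 19 + 14 + 11 + 23)/8 = 15.5000
Deviations from mean: 0.5000, -2.5000, 5.5000, -8.5000, 3.5000, -1.5000, -4.5000, 7.5000
Numerator Σ_{t=1}^{7}(y_t−ȳ)(y_{t+1}−ȳ) = -123.7500
Denominator Σ(y_t−ȳ)² = 200.0000
r_1 = -123.7500 / 200.0000 = -0.619

-0.619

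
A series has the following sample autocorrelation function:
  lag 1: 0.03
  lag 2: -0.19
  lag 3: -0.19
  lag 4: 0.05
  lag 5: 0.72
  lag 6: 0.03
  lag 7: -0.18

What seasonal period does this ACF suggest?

The largest autocorrelation is r_5 = 0.72; the remaining lags stay at or below 0.05.
The dominant spike at lag 5 indicates a seasonal period of 5.

5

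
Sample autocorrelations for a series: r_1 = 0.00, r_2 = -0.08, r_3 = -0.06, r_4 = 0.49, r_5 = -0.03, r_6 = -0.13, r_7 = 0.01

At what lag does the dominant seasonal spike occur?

The largest autocorrelation is r_4 = 0.49; the remaining lags stay at or below 0.01.
The dominant spike at lag 4 indicates a seasonal period of 4.

4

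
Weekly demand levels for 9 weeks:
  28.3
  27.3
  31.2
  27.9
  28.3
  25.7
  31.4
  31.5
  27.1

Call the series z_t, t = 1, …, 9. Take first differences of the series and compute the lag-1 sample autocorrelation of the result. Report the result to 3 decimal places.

-0.388

First differences Δz: -1.0, 3.9, -3.3, 0.4, -2.6, 5.7, 0.1, -4.4
Mean of differences = -0.1500
Numerator Σ(Δz_t−Δz̄)(Δz_{t+1}−Δz̄) = -33.2125
Denominator Σ(Δz_t−Δz̄)² = 85.7000
r_1(Δz) = -33.2125 / 85.7000 = -0.388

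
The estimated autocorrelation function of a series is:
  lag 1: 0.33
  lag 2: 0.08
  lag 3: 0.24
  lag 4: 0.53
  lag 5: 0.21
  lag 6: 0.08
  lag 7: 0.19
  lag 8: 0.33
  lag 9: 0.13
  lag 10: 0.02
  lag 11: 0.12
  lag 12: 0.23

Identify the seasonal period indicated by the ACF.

The largest autocorrelation is r_4 = 0.53; the remaining lags stay at or below 0.33. The elevated value at lag 1 (0.33), dropping to 0.08 at lag 2, reflects decaying short-term dependence rather than seasonality.
The dominant spike at lag 4 indicates a seasonal period of 4.

4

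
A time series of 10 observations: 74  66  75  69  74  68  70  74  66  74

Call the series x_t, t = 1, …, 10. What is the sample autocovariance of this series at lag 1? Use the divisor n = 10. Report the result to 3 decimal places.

-8.800

Mean x̄ = (74 + 66 + 75 + 69 + 74 + 68 + 70 + 74 + 66 + 74)/10 = 71.0000
Σ_{t=1}^{9}(x_t−x̄)(x_{t+1}−x̄) = -88.0000
γ_1 = -88.0000 / 10 = -8.800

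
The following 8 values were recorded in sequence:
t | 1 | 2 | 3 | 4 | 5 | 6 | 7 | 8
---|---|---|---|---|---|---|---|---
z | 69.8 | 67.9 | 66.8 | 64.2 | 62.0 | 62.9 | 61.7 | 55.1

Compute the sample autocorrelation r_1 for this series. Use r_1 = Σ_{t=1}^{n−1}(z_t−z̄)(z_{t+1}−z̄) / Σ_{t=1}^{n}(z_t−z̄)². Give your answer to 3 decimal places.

Mean z̄ = (69.8 + 67.9 + 66.8 + 64.2 + 62.0 + 62.9 + 61.7 + 55.1)/8 = 63.8000
Deviations from mean: 6.0000, 4.1000, 3.0000, 0.4000, -1.8000, -0.9000, -2.1000, -8.7000
Numerator Σ_{t=1}^{7}(z_t−z̄)(z_{t+1}−z̄) = 59.1600
Denominator Σ(z_t−z̄)² = 146.1200
r_1 = 59.1600 / 146.1200 = 0.405

0.405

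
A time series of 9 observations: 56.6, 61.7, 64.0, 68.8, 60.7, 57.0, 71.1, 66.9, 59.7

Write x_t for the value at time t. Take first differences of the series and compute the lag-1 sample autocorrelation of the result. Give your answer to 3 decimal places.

First differences Δx: 5.1, 2.3, 4.8, -8.1, -3.7, 14.1, -4.2, -7.2
Mean of differences = 0.3875
Numerator Σ(Δx_t−Δx̄)(Δx_{t+1}−Δx̄) = -69.4552
Denominator Σ(Δx_t−Δx̄)² = 400.7288
r_1(Δx) = -69.4552 / 400.7288 = -0.173

-0.173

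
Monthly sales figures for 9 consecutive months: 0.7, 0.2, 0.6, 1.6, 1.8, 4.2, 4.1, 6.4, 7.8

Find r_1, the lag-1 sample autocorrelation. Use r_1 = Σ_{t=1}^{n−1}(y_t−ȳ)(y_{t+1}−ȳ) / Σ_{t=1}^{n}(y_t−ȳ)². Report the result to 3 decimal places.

0.642

Mean ȳ = (0.7 + 0.2 + 0.6 + 1.6 + 1.8 + 4.2 + 4.1 + 6.4 + 7.8)/9 = 3.0444
Numerator Σ_{t=1}^{8}(y_t−ȳ)(y_{t+1}−ȳ) = 38.2314
Denominator Σ(y_t−ȳ)² = 59.5222
r_1 = 38.2314 / 59.5222 = 0.642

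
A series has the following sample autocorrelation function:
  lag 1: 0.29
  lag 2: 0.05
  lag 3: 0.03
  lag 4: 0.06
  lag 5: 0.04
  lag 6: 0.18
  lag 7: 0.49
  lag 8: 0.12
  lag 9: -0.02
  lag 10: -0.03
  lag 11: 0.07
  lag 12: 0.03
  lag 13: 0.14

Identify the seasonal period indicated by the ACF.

7

The largest autocorrelation is r_7 = 0.49; the remaining lags stay at or below 0.29. The elevated value at lag 1 (0.29), dropping to 0.05 at lag 2, reflects decaying short-term dependence rather than seasonality.
The dominant spike at lag 7 indicates a seasonal period of 7.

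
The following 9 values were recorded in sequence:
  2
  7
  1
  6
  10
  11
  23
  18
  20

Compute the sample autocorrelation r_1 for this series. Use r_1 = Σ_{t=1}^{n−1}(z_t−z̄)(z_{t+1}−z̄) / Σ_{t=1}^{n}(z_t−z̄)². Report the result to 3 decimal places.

0.559

Mean z̄ = (2 + 7 + 1 + 6 + 10 + 11 + 23 + 18 + 20)/9 = 10.8889
Numerator Σ_{t=1}^{8}(z_t−z̄)(z_{t+1}−z̄) = 277.8765
Denominator Σ(z_t−z̄)² = 496.8889
r_1 = 277.8765 / 496.8889 = 0.559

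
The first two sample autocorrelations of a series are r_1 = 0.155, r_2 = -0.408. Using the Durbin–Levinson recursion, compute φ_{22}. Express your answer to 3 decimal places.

-0.443

φ_{22} = (r_2 − r_1²) / (1 − r_1²)
r_1² = (0.155)² = 0.024025
Numerator = -0.408 − 0.0240 = -0.4320; denominator = 1 − 0.0240 = 0.9760
φ_{22} = -0.4320 / 0.9760 = -0.443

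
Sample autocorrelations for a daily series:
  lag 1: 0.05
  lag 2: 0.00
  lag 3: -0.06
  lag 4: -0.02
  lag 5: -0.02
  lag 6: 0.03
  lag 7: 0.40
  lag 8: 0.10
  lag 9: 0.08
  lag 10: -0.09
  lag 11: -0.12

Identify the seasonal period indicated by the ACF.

7

The largest autocorrelation is r_7 = 0.40; the remaining lags stay at or below 0.10.
The dominant spike at lag 7 indicates a seasonal period of 7.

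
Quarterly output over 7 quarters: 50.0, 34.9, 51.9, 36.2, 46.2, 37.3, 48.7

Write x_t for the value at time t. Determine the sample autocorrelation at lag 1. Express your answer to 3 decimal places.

-0.822

Mean x̄ = (50.0 + 34.9 + 51.9 + 36.2 + 46.2 + 37.3 + 48.7)/7 = 43.6000
Numerator Σ_{t=1}^{6}(x_t−x̄)(x_{t+1}−x̄) = -257.0600
Denominator Σ(x_t−x̄)² = 312.7600
r_1 = -257.0600 / 312.7600 = -0.822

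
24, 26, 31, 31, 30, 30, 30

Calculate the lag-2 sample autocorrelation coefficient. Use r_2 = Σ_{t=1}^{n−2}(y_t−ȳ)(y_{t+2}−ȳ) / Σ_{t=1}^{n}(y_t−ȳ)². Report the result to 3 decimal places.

Mean ȳ = (24 + 26 + 31 + 31 + 30 + 30 + 30)/7 = 28.8571
Numerator Σ_{t=1}^{5}(y_t−ȳ)(y_{t+2}−ȳ) = -10.3265
Denominator Σ(y_t−ȳ)² = 44.8571
r_2 = -10.3265 / 44.8571 = -0.230

-0.230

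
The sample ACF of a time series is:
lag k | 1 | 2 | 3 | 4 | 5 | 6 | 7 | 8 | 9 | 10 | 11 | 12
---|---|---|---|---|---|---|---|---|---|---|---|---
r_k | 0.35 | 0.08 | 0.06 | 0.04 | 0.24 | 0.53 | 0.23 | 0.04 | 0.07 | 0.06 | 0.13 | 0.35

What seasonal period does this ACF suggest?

6

The largest autocorrelation is r_6 = 0.53; the remaining lags stay at or below 0.35. The elevated value at lag 1 (0.35), dropping to 0.08 at lag 2, reflects decaying short-term dependence rather than seasonality.
The dominant spike at lag 6 indicates a seasonal period of 6.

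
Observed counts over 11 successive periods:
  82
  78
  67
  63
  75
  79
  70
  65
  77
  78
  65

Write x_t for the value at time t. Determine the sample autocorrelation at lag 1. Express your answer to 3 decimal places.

Mean x̄ = (82 + 78 + 67 + 63 + 75 + 79 + 70 + 65 + 77 + 78 + 65)/11 = 72.6364
Numerator Σ_{t=1}^{10}(x_t−x̄)(x_{t+1}−x̄) = 19.0496
Denominator Σ(x_t−x̄)² = 458.5455
r_1 = 19.0496 / 458.5455 = 0.042

0.042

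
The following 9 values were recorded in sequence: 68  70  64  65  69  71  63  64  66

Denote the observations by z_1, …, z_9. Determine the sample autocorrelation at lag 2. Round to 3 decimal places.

Mean z̄ = (68 + 70 + 64 + 65 + 69 + 71 + 63 + 64 + 66)/9 = 66.6667
Σ(z_t−z̄)(z_{t+2}−z̄) = (-3.5556) + (-5.5556) + (-6.2222) + (-7.2222) + (-8.5556) + (-11.5556) + (2.4444) = -40.2222
Denominator Σ(z_t−z̄)² = 68.0000
r_2 = -40.2222 / 68.0000 = -0.592

-0.592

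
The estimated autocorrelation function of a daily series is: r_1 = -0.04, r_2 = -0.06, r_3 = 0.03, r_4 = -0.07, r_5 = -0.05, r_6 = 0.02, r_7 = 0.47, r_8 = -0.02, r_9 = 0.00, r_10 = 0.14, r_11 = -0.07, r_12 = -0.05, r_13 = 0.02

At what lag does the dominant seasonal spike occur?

7

The largest autocorrelation is r_7 = 0.47; the remaining lags stay at or below 0.14.
The dominant spike at lag 7 indicates a seasonal period of 7.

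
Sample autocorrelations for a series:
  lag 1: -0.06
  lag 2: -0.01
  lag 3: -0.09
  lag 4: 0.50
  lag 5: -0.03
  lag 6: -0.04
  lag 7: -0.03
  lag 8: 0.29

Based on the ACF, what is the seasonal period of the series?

4

The largest autocorrelation is r_4 = 0.50, with a weaker echo at lag 8 (0.29); the remaining lags stay at or below -0.01.
The dominant spike at lag 4 indicates a seasonal period of 4.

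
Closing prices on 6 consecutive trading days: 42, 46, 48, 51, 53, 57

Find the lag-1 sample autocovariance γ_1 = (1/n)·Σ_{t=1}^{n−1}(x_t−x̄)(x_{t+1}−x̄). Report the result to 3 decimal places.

10.125

Mean x̄ = (42 + 46 + 48 + 51 + 53 + 57)/6 = 49.5000
Σ_{t=1}^{5}(x_t−x̄)(x_{t+1}−x̄) = 60.7500
γ_1 = 60.7500 / 6 = 10.125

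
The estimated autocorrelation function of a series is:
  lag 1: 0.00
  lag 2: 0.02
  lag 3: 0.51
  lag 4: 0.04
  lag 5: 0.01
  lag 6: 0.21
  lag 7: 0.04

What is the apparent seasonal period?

The largest autocorrelation is r_3 = 0.51, with a weaker echo at lag 6 (0.21); the remaining lags stay at or below 0.04.
The dominant spike at lag 3 indicates a seasonal period of 3.

3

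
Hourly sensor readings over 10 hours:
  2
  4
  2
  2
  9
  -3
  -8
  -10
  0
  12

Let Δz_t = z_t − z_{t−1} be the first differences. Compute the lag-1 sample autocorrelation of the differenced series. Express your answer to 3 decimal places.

0.184

First differences Δz: 2, -2, 0, 7, -12, -5, -2, 10, 12
Mean of differences = 1.1111
Numerator Σ(Δz_t−Δz̄)(Δz_{t+1}−Δz̄) = 85.2099
Denominator Σ(Δz_t−Δz̄)² = 462.8889
r_1(Δz) = 85.2099 / 462.8889 = 0.184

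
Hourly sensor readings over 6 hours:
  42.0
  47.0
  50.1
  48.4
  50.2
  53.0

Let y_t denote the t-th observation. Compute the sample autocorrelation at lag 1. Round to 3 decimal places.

Mean ȳ = (42.0 + 47.0 + 50.1 + 48.4 + 50.2 + 53.0)/6 = 48.4500
Numerator Σ_{t=1}^{5}(y_t−ȳ)(y_{t+1}−ȳ) = 14.7525
Denominator Σ(y_t−ȳ)² = 70.1950
r_1 = 14.7525 / 70.1950 = 0.210

0.210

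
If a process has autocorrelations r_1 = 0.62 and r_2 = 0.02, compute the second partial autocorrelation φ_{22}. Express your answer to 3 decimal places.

-0.592

φ_{22} = (r_2 − r_1²) / (1 − r_1²)
r_1² = (0.62)² = 0.3844
Numerator = 0.02 − 0.3844 = -0.3644; denominator = 1 − 0.3844 = 0.6156
φ_{22} = -0.3644 / 0.6156 = -0.592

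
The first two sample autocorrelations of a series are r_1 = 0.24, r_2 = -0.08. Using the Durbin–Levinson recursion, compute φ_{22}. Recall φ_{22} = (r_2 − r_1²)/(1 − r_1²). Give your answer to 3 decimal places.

φ_{22} = (r_2 − r_1²) / (1 − r_1²)
r_1² = (0.24)² = 0.0576
Numerator = -0.08 − 0.0576 = -0.1376; denominator = 1 − 0.0576 = 0.9424
φ_{22} = -0.1376 / 0.9424 = -0.146

-0.146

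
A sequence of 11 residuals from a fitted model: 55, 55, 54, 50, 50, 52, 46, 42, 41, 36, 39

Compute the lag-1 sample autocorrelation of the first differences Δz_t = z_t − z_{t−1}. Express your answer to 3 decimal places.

First differences Δz: 0, -1, -4, 0, 2, -6, -4, -1, -5, 3
Mean of differences = -1.6000
Numerator Σ(Δz_t−Δz̄)(Δz_{t+1}−Δz̄) = -22.9600
Denominator Σ(Δz_t−Δz̄)² = 82.4000
r_1(Δz) = -22.9600 / 82.4000 = -0.279

-0.279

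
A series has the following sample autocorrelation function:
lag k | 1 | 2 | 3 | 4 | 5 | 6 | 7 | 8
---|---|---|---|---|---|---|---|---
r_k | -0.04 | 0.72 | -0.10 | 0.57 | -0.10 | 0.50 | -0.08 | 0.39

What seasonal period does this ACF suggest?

The largest autocorrelation is r_2 = 0.72, with weaker echoes at lags 4 (0.57), 6 (0.50) and 8 (0.39); the remaining lags stay at or below -0.04.
The dominant spike at lag 2 indicates a seasonal period of 2.

2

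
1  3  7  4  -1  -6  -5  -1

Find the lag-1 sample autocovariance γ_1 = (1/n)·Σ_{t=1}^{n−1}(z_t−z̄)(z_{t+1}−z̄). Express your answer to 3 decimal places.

Mean z̄ = (1 + 3 + 7 + 4 − 1 − 6 − 5 − 1)/8 = 0.2500
Deviations: 0.7500, 2.7500, 6.7500, 3.7500, -1.2500, -6.2500, -5.2500, -1.2500
Σ_{t=1}^{7}(z_t−z̄)(z_{t+1}−z̄) = 88.4375
γ_1 = 88.4375 / 8 = 11.055

11.055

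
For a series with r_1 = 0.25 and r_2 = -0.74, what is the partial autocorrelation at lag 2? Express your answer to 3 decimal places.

φ_{22} = (r_2 − r_1²) / (1 − r_1²)
r_1² = (0.25)² = 0.0625
Numerator = -0.74 − 0.0625 = -0.8025; denominator = 1 − 0.0625 = 0.9375
φ_{22} = -0.8025 / 0.9375 = -0.856

-0.856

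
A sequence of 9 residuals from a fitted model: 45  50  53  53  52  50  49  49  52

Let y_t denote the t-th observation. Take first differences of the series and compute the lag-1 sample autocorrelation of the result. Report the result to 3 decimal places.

0.446

First differences Δy: 5, 3, 0, -1, -2, -1, 0, 3
Mean of differences = 0.8750
Numerator Σ(Δy_t−Δȳ)(Δy_{t+1}−Δȳ) = 19.1094
Denominator Σ(Δy_t−Δȳ)² = 42.8750
r_1(Δy) = 19.1094 / 42.8750 = 0.446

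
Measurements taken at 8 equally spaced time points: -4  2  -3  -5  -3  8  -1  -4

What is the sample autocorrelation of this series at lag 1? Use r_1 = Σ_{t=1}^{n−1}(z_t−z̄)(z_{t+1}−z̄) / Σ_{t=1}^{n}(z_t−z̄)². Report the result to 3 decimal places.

Mean z̄ = (-4 + 2 − 3 − 5 − 3 + 8 − 1 − 4)/8 = -1.2500
Deviations from mean: -2.7500, 3.2500, -1.7500, -3.7500, -1.7500, 9.2500, 0.2500, -2.7500
Numerator Σ_{t=1}^{7}(z_t−z̄)(z_{t+1}−z̄) = -16.0625
Denominator Σ(z_t−z̄)² = 131.5000
r_1 = -16.0625 / 131.5000 = -0.122

-0.122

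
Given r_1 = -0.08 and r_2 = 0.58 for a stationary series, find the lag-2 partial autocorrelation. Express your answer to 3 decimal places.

φ_{22} = (r_2 − r_1²) / (1 − r_1²)
r_1² = (-0.08)² = 0.0064
Numerator = 0.58 − 0.0064 = 0.5736; denominator = 1 − 0.0064 = 0.9936
φ_{22} = 0.5736 / 0.9936 = 0.577

0.577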